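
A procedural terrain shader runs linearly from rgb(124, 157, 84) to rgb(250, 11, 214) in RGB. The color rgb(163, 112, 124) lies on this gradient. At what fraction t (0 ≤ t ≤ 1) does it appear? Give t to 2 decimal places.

0.31

Invert the lerp on the G channel (largest span, 146): t = (112 − 157) / (11 − 157) = -45/-146 = 0.30822.
Check on R: (163 − 124)/(250 − 124) = 0.3095 ✓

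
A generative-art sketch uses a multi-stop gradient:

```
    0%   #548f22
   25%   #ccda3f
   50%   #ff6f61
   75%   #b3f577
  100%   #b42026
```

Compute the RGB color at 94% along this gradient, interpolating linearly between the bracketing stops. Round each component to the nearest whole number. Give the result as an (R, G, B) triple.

(180, 83, 57)

94% lies between the 75% and 100% stops, so the local fraction is t = (94 − 75)/(100 − 75) = 19/25 ≈ 0.76.
#b3f577 → (179, 245, 119); #b42026 → (180, 32, 38).
R = 179 + 0.76 × (180 − 179) = 179.76 → 180
G = 245 + 0.76 × (32 − 245) = 83.12 → 83
B = 119 + 0.76 × (38 − 119) = 57.44 → 57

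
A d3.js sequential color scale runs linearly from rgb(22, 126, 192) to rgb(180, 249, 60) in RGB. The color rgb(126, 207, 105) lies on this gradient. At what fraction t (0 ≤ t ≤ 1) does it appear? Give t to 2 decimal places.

0.66

Invert the lerp on the R channel (largest span, 158): t = (126 − 22) / (180 − 22) = 104/158 = 0.65823.
Check on G: (207 − 126)/(249 − 126) = 0.6585 ✓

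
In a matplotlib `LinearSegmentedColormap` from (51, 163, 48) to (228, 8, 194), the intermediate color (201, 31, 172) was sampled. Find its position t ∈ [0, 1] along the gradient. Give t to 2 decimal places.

Invert the lerp on the R channel (largest span, 177): t = (201 − 51) / (228 − 51) = 150/177 = 0.84746.
Check on G: (31 − 163)/(8 − 163) = 0.8516 ✓

0.85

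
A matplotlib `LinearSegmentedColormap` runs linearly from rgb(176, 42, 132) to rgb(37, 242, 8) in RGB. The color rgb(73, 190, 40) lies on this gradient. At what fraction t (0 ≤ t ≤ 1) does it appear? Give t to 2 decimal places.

Invert the lerp on the G channel (largest span, 200): t = (190 − 42) / (242 − 42) = 148/200 = 0.74.
Check on R: (73 − 176)/(37 − 176) = 0.741 ✓

0.74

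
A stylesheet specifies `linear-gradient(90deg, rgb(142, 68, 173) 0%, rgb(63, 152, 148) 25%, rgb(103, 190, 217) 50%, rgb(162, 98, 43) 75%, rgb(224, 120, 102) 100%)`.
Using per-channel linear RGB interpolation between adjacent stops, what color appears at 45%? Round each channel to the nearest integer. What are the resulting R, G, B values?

(95, 182, 203)

45% lies between the 25% and 50% stops, so the local fraction is t = (45 − 25)/(50 − 25) = 20/25 ≈ 0.8.
R = 63 + 0.8 × (103 − 63) = 95 → 95
G = 152 + 0.8 × (190 − 152) = 182.4 → 182
B = 148 + 0.8 × (217 − 148) = 203.2 → 203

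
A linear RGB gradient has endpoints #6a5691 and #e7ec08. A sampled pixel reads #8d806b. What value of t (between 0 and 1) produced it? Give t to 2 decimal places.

Invert the lerp on the G channel (largest span, 150): t = (128 − 86) / (236 − 86) = 42/150 = 0.28.
Check on R: (141 − 106)/(231 − 106) = 0.28 ✓

0.28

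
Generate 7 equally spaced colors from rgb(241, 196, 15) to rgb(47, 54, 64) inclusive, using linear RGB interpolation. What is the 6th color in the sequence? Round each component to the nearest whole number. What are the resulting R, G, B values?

With 7 swatches and endpoints inclusive, swatch 6 sits at t = (6 − 1)/(7 − 1) = 5/6 ≈ 0.8333.
R = 241 + 0.8333 × (47 − 241) = 79.34 → 79
G = 196 + 0.8333 × (54 − 196) = 77.671 → 78
B = 15 + 0.8333 × (64 − 15) = 55.832 → 56

(79, 78, 56)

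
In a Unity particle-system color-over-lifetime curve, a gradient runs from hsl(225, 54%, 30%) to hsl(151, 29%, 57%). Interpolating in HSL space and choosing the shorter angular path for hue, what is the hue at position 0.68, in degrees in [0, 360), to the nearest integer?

175

Hue arc: Δh = 151 − 225 = -74° (|Δh| ≤ 180, already the shorter path).
H = 225 + 0.68 × (-74) = 174.68 → 175°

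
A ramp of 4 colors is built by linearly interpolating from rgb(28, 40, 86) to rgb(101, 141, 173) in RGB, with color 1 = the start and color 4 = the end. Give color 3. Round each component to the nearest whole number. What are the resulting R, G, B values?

(77, 107, 144)

With 4 swatches and endpoints inclusive, swatch 3 sits at t = (3 − 1)/(4 − 1) = 2/3 ≈ 0.6667.
R = 28 + 0.6667 × (101 − 28) = 76.669 → 77
G = 40 + 0.6667 × (141 − 40) = 107.337 → 107
B = 86 + 0.6667 × (173 − 86) = 144.003 → 144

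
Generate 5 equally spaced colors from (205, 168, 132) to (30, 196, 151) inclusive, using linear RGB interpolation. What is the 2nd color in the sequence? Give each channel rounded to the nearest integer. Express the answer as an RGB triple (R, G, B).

With 5 swatches and endpoints inclusive, swatch 2 sits at t = (2 − 1)/(5 − 1) = 1/4 ≈ 0.25.
R = 205 + 0.25 × (30 − 205) = 161.25 → 161
G = 168 + 0.25 × (196 − 168) = 175 → 175
B = 132 + 0.25 × (151 − 132) = 136.75 → 137

(161, 175, 137)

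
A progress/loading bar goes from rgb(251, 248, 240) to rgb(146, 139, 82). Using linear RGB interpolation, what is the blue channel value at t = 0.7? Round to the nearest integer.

B = 240 + 0.7 × (82 − 240) = 129.4 → 129

129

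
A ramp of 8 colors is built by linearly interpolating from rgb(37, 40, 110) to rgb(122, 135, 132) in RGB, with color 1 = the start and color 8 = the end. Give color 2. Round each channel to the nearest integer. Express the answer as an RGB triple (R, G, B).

With 8 swatches and endpoints inclusive, swatch 2 sits at t = (2 − 1)/(8 − 1) = 1/7 ≈ 0.1429.
R = 37 + 0.1429 × (122 − 37) = 49.147 → 49
G = 40 + 0.1429 × (135 − 40) = 53.575 → 54
B = 110 + 0.1429 × (132 − 110) = 113.144 → 113

(49, 54, 113)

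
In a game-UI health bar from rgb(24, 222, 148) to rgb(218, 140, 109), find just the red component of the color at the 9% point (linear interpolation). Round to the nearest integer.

41

R = 24 + 0.09 × (218 − 24) = 41.46 → 41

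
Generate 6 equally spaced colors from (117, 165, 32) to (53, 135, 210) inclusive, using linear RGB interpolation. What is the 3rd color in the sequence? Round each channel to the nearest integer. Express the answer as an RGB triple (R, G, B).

(91, 153, 103)

With 6 swatches and endpoints inclusive, swatch 3 sits at t = (3 − 1)/(6 − 1) = 2/5 ≈ 0.4.
R = 117 + 0.4 × (53 − 117) = 91.4 → 91
G = 165 + 0.4 × (135 − 165) = 153 → 153
B = 32 + 0.4 × (210 − 32) = 103.2 → 103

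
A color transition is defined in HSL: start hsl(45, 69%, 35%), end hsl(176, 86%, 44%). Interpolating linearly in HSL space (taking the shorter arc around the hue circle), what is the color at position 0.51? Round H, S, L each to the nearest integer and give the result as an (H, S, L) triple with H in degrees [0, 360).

Hue arc: Δh = 176 − 45 = 131° (|Δh| ≤ 180, already the shorter path).
H = 45 + 0.51 × (131) = 111.81 → 112°
S = 69 + 0.51 × (86 − 69) = 77.67 → 78%
L = 35 + 0.51 × (44 − 35) = 39.59 → 40%

(112, 78, 40)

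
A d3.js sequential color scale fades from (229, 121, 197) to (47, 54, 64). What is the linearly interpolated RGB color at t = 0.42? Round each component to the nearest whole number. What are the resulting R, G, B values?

(153, 93, 141)

R = 229 + 0.42 × (47 − 229) = 229 + 0.42 × -182 = 152.56 → 153
G = 121 + 0.42 × (54 − 121) = 121 + 0.42 × -67 = 92.86 → 93
B = 197 + 0.42 × (64 − 197) = 197 + 0.42 × -133 = 141.14 → 141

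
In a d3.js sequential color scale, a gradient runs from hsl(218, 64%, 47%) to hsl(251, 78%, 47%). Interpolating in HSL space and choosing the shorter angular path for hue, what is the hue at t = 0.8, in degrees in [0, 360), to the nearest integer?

244

Hue arc: Δh = 251 − 218 = 33° (|Δh| ≤ 180, already the shorter path).
H = 218 + 0.8 × (33) = 244.4 → 244°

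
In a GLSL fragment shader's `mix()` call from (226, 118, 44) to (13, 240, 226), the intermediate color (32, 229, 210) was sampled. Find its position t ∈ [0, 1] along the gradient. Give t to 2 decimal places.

Invert the lerp on the R channel (largest span, 213): t = (32 − 226) / (13 − 226) = -194/-213 = 0.9108.
Check on G: (229 − 118)/(240 − 118) = 0.9098 ✓

0.91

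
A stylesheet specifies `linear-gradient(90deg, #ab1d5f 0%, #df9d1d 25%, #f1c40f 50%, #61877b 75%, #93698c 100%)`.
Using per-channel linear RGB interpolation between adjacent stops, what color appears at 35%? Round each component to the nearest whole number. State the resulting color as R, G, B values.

35% lies between the 25% and 50% stops, so the local fraction is t = (35 − 25)/(50 − 25) = 10/25 ≈ 0.4.
#df9d1d → (223, 157, 29); #f1c40f → (241, 196, 15).
R = 223 + 0.4 × (241 − 223) = 230.2 → 230
G = 157 + 0.4 × (196 − 157) = 172.6 → 173
B = 29 + 0.4 × (15 − 29) = 23.4 → 23

(230, 173, 23)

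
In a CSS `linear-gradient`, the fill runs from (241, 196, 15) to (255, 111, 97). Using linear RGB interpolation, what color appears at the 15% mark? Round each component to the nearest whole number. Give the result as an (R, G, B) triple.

(243, 183, 27)

15% corresponds to t = 0.15.
R = 241 + 0.15 × (255 − 241) = 241 + 0.15 × 14 = 243.1 → 243
G = 196 + 0.15 × (111 − 196) = 196 + 0.15 × -85 = 183.25 → 183
B = 15 + 0.15 × (97 − 15) = 15 + 0.15 × 82 = 27.3 → 27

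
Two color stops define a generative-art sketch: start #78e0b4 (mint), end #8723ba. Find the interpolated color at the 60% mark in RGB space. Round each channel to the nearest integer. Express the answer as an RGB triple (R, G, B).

#78e0b4 → (120, 224, 180); #8723ba → (135, 35, 186).
60% corresponds to t = 0.6.
R = 120 + 0.6 × (135 − 120) = 120 + 0.6 × 15 = 129 → 129
G = 224 + 0.6 × (35 − 224) = 224 + 0.6 × -189 = 110.6 → 111
B = 180 + 0.6 × (186 − 180) = 180 + 0.6 × 6 = 183.6 → 184

(129, 111, 184)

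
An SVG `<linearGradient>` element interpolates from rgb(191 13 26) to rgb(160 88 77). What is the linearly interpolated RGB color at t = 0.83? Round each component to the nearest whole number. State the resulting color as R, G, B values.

(165, 75, 68)

R = 191 + 0.83 × (160 − 191) = 191 + 0.83 × -31 = 165.27 → 165
G = 13 + 0.83 × (88 − 13) = 13 + 0.83 × 75 = 75.25 → 75
B = 26 + 0.83 × (77 − 26) = 26 + 0.83 × 51 = 68.33 → 68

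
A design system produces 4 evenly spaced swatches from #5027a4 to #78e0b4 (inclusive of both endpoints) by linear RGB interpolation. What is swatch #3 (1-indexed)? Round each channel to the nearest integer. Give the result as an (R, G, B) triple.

(107, 162, 175)

With 4 swatches and endpoints inclusive, swatch 3 sits at t = (3 − 1)/(4 − 1) = 2/3 ≈ 0.6667.
#5027a4 → (80, 39, 164); #78e0b4 → (120, 224, 180).
R = 80 + 0.6667 × (120 − 80) = 106.668 → 107
G = 39 + 0.6667 × (224 − 39) = 162.339 → 162
B = 164 + 0.6667 × (180 − 164) = 174.667 → 175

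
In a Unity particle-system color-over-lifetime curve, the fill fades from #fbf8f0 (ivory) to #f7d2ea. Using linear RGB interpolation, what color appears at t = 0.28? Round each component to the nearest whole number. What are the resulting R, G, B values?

(250, 237, 238)

#fbf8f0 → (251, 248, 240); #f7d2ea → (247, 210, 234).
R = 251 + 0.28 × (247 − 251) = 251 + 0.28 × -4 = 249.88 → 250
G = 248 + 0.28 × (210 − 248) = 248 + 0.28 × -38 = 237.36 → 237
B = 240 + 0.28 × (234 − 240) = 240 + 0.28 × -6 = 238.32 → 238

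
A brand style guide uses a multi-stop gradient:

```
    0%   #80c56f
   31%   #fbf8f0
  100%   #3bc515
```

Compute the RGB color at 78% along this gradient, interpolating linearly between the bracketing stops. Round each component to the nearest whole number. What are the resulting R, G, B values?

78% lies between the 31% and 100% stops, so the local fraction is t = (78 − 31)/(100 − 31) = 47/69 ≈ 0.6812.
#fbf8f0 → (251, 248, 240); #3bc515 → (59, 197, 21).
R = 251 + 0.6812 × (59 − 251) = 120.21 → 120
G = 248 + 0.6812 × (197 − 248) = 213.259 → 213
B = 240 + 0.6812 × (21 − 240) = 90.817 → 91

(120, 213, 91)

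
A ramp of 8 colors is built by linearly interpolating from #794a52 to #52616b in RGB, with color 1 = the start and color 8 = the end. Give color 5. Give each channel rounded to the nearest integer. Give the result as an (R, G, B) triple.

(99, 87, 96)

With 8 swatches and endpoints inclusive, swatch 5 sits at t = (5 − 1)/(8 − 1) = 4/7 ≈ 0.5714.
#794a52 → (121, 74, 82); #52616b → (82, 97, 107).
R = 121 + 0.5714 × (82 − 121) = 98.715 → 99
G = 74 + 0.5714 × (97 − 74) = 87.142 → 87
B = 82 + 0.5714 × (107 − 82) = 96.285 → 96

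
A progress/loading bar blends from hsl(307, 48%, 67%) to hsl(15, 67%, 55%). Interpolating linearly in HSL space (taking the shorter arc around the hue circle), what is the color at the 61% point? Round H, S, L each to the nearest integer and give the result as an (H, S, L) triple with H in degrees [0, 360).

(348, 60, 60)

Hue: 15 − 307 = -292°, but |-292| > 180 so the shorter arc goes the other way: Δh = -292 + 360 = 68°.
H = 307 + 0.61 × (68) = 348.48 → 348°
S = 48 + 0.61 × (67 − 48) = 59.59 → 60%
L = 67 + 0.61 × (55 − 67) = 59.68 → 60%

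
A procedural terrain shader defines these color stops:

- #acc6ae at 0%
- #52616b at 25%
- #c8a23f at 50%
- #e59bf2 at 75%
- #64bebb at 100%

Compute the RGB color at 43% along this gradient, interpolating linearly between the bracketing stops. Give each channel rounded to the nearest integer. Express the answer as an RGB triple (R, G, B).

43% lies between the 25% and 50% stops, so the local fraction is t = (43 − 25)/(50 − 25) = 18/25 ≈ 0.72.
#52616b → (82, 97, 107); #c8a23f → (200, 162, 63).
R = 82 + 0.72 × (200 − 82) = 166.96 → 167
G = 97 + 0.72 × (162 − 97) = 143.8 → 144
B = 107 + 0.72 × (63 − 107) = 75.32 → 75

(167, 144, 75)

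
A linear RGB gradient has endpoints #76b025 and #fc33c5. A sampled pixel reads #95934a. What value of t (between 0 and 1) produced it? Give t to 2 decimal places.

Invert the lerp on the B channel (largest span, 160): t = (74 − 37) / (197 − 37) = 37/160 = 0.23125.
Check on R: (149 − 118)/(252 − 118) = 0.2313 ✓

0.23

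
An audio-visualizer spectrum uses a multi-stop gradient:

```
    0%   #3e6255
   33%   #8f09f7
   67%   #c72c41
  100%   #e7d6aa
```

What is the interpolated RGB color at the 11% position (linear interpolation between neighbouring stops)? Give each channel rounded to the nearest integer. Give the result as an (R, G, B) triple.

11% lies between the 0% and 33% stops, so the local fraction is t = (11 − 0)/(33 − 0) = 11/33 ≈ 0.3333.
#3e6255 → (62, 98, 85); #8f09f7 → (143, 9, 247).
R = 62 + 0.3333 × (143 − 62) = 88.997 → 89
G = 98 + 0.3333 × (9 − 98) = 68.336 → 68
B = 85 + 0.3333 × (247 − 85) = 138.995 → 139

(89, 68, 139)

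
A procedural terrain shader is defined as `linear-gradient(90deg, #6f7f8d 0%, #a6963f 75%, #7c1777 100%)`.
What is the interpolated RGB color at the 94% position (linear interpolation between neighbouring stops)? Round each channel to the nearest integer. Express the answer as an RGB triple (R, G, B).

94% lies between the 75% and 100% stops, so the local fraction is t = (94 − 75)/(100 − 75) = 19/25 ≈ 0.76.
#a6963f → (166, 150, 63); #7c1777 → (124, 23, 119).
R = 166 + 0.76 × (124 − 166) = 134.08 → 134
G = 150 + 0.76 × (23 − 150) = 53.48 → 53
B = 63 + 0.76 × (119 − 63) = 105.56 → 106

(134, 53, 106)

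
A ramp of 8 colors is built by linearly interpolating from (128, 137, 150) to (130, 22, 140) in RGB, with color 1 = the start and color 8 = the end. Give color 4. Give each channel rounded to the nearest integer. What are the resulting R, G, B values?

(129, 88, 146)

With 8 swatches and endpoints inclusive, swatch 4 sits at t = (4 − 1)/(8 − 1) = 3/7 ≈ 0.4286.
R = 128 + 0.4286 × (130 − 128) = 128.857 → 129
G = 137 + 0.4286 × (22 − 137) = 87.711 → 88
B = 150 + 0.4286 × (140 − 150) = 145.714 → 146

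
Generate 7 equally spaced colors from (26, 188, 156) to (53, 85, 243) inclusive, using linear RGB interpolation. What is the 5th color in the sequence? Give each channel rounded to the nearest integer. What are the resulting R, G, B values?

With 7 swatches and endpoints inclusive, swatch 5 sits at t = (5 − 1)/(7 − 1) = 4/6 ≈ 0.6667.
R = 26 + 0.6667 × (53 − 26) = 44.001 → 44
G = 188 + 0.6667 × (85 − 188) = 119.33 → 119
B = 156 + 0.6667 × (243 − 156) = 214.003 → 214

(44, 119, 214)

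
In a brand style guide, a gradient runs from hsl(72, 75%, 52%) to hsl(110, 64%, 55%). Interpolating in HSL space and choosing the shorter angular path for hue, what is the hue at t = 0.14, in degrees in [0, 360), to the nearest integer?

77

Hue arc: Δh = 110 − 72 = 38° (|Δh| ≤ 180, already the shorter path).
H = 72 + 0.14 × (38) = 77.32 → 77°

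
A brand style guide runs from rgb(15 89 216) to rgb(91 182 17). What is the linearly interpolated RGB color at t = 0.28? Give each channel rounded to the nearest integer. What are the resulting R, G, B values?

(36, 115, 160)

R = 15 + 0.28 × (91 − 15) = 15 + 0.28 × 76 = 36.28 → 36
G = 89 + 0.28 × (182 − 89) = 89 + 0.28 × 93 = 115.04 → 115
B = 216 + 0.28 × (17 − 216) = 216 + 0.28 × -199 = 160.28 → 160
So the blended color is (36, 115, 160), about #2473a0.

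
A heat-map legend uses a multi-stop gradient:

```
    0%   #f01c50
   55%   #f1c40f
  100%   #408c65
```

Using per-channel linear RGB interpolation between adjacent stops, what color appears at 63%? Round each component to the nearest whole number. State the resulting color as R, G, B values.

63% lies between the 55% and 100% stops, so the local fraction is t = (63 − 55)/(100 − 55) = 8/45 ≈ 0.1778.
#f1c40f → (241, 196, 15); #408c65 → (64, 140, 101).
R = 241 + 0.1778 × (64 − 241) = 209.529 → 210
G = 196 + 0.1778 × (140 − 196) = 186.043 → 186
B = 15 + 0.1778 × (101 − 15) = 30.291 → 30

(210, 186, 30)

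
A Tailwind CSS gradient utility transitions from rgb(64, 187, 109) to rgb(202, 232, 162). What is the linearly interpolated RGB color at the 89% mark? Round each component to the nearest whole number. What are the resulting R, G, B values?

(187, 227, 156)

89% corresponds to t = 0.89.
R = 64 + 0.89 × (202 − 64) = 64 + 0.89 × 138 = 186.82 → 187
G = 187 + 0.89 × (232 − 187) = 187 + 0.89 × 45 = 227.05 → 227
B = 109 + 0.89 × (162 − 109) = 109 + 0.89 × 53 = 156.17 → 156
So the blended color is (187, 227, 156), about #bbe39c.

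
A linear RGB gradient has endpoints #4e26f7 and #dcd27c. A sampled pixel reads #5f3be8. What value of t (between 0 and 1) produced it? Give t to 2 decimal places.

Invert the lerp on the G channel (largest span, 172): t = (59 − 38) / (210 − 38) = 21/172 = 0.12209.
Check on R: (95 − 78)/(220 − 78) = 0.1197 ✓

0.12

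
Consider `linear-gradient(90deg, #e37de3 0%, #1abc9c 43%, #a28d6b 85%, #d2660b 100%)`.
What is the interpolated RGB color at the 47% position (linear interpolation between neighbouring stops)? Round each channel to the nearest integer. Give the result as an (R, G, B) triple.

(39, 184, 151)

47% lies between the 43% and 85% stops, so the local fraction is t = (47 − 43)/(85 − 43) = 4/42 ≈ 0.0952.
#1abc9c → (26, 188, 156); #a28d6b → (162, 141, 107).
R = 26 + 0.0952 × (162 − 26) = 38.947 → 39
G = 188 + 0.0952 × (141 − 188) = 183.526 → 184
B = 156 + 0.0952 × (107 − 156) = 151.335 → 151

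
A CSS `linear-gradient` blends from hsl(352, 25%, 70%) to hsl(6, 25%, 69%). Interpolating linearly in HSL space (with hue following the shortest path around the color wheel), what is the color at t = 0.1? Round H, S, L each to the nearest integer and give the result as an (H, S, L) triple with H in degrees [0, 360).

(353, 25, 70)

Hue: 6 − 352 = -346°, but |-346| > 180 so the shorter arc goes the other way: Δh = -346 + 360 = 14°.
H = 352 + 0.1 × (14) = 353.4 → 353°
S = 25 + 0.1 × (25 − 25) = 25 → 25%
L = 70 + 0.1 × (69 − 70) = 69.9 → 70%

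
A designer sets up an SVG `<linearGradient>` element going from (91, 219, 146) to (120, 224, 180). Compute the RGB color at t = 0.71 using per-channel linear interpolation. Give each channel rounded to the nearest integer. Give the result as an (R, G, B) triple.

R = 91 + 0.71 × (120 − 91) = 91 + 0.71 × 29 = 111.59 → 112
G = 219 + 0.71 × (224 − 219) = 219 + 0.71 × 5 = 222.55 → 223
B = 146 + 0.71 × (180 − 146) = 146 + 0.71 × 34 = 170.14 → 170

(112, 223, 170)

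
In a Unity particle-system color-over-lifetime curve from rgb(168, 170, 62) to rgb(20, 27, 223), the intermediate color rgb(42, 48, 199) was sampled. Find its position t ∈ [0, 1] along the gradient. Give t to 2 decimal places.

0.85

Invert the lerp on the B channel (largest span, 161): t = (199 − 62) / (223 − 62) = 137/161 = 0.85093.
Check on R: (42 − 168)/(20 − 168) = 0.8514 ✓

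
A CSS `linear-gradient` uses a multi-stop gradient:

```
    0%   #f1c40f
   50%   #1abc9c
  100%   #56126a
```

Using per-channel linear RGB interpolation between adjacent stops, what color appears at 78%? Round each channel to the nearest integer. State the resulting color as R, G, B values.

(60, 93, 128)

78% lies between the 50% and 100% stops, so the local fraction is t = (78 − 50)/(100 − 50) = 28/50 ≈ 0.56.
#1abc9c → (26, 188, 156); #56126a → (86, 18, 106).
R = 26 + 0.56 × (86 − 26) = 59.6 → 60
G = 188 + 0.56 × (18 − 188) = 92.8 → 93
B = 156 + 0.56 × (106 − 156) = 128 → 128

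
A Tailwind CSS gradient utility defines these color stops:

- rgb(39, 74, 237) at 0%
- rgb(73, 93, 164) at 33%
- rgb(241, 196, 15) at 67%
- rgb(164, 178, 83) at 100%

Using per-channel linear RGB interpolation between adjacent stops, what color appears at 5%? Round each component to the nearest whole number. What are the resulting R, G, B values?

5% lies between the 0% and 33% stops, so the local fraction is t = (5 − 0)/(33 − 0) = 5/33 ≈ 0.1515.
R = 39 + 0.1515 × (73 − 39) = 44.151 → 44
G = 74 + 0.1515 × (93 − 74) = 76.879 → 77
B = 237 + 0.1515 × (164 − 237) = 225.94 → 226

(44, 77, 226)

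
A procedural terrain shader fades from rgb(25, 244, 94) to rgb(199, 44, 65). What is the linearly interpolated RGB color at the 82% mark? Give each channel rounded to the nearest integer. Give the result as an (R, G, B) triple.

(168, 80, 70)

82% corresponds to t = 0.82.
R = 25 + 0.82 × (199 − 25) = 25 + 0.82 × 174 = 167.68 → 168
G = 244 + 0.82 × (44 − 244) = 244 + 0.82 × -200 = 80 → 80
B = 94 + 0.82 × (65 − 94) = 94 + 0.82 × -29 = 70.22 → 70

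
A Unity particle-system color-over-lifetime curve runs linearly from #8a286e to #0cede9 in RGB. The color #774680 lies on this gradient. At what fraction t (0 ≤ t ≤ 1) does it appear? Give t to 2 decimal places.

0.15

Invert the lerp on the G channel (largest span, 197): t = (70 − 40) / (237 − 40) = 30/197 = 0.15228.
Check on R: (119 − 138)/(12 − 138) = 0.1508 ✓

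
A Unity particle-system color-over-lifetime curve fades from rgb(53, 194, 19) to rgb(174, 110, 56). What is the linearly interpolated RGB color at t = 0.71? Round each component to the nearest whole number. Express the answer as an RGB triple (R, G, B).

(139, 134, 45)

R = 53 + 0.71 × (174 − 53) = 53 + 0.71 × 121 = 138.91 → 139
G = 194 + 0.71 × (110 − 194) = 194 + 0.71 × -84 = 134.36 → 134
B = 19 + 0.71 × (56 − 19) = 19 + 0.71 × 37 = 45.27 → 45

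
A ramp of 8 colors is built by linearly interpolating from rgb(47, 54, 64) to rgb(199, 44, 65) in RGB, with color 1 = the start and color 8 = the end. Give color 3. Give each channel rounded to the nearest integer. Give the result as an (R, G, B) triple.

(90, 51, 64)

With 8 swatches and endpoints inclusive, swatch 3 sits at t = (3 − 1)/(8 − 1) = 2/7 ≈ 0.2857.
R = 47 + 0.2857 × (199 − 47) = 90.426 → 90
G = 54 + 0.2857 × (44 − 54) = 51.143 → 51
B = 64 + 0.2857 × (65 − 64) = 64.286 → 64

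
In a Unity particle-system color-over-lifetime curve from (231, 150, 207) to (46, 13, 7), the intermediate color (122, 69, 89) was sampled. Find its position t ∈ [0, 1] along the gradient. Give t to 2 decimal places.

Invert the lerp on the B channel (largest span, 200): t = (89 − 207) / (7 − 207) = -118/-200 = 0.59.
Check on R: (122 − 231)/(46 − 231) = 0.5892 ✓

0.59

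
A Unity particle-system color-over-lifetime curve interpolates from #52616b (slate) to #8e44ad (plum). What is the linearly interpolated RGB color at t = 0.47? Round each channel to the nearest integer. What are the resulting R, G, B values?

(110, 83, 138)

#52616b → (82, 97, 107); #8e44ad → (142, 68, 173).
R = 82 + 0.47 × (142 − 82) = 82 + 0.47 × 60 = 110.2 → 110
G = 97 + 0.47 × (68 − 97) = 97 + 0.47 × -29 = 83.37 → 83
B = 107 + 0.47 × (173 − 107) = 107 + 0.47 × 66 = 138.02 → 138
So the blended color is (110, 83, 138), about #6e538a.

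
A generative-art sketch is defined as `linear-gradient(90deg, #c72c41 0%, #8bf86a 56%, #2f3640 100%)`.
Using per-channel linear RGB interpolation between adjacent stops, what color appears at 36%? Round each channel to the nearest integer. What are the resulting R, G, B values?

(160, 175, 91)

36% lies between the 0% and 56% stops, so the local fraction is t = (36 − 0)/(56 − 0) = 36/56 ≈ 0.6429.
#c72c41 → (199, 44, 65); #8bf86a → (139, 248, 106).
R = 199 + 0.6429 × (139 − 199) = 160.426 → 160
G = 44 + 0.6429 × (248 − 44) = 175.152 → 175
B = 65 + 0.6429 × (106 − 65) = 91.359 → 91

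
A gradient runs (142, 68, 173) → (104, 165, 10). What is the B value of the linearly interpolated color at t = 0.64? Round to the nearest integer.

B = 173 + 0.64 × (10 − 173) = 68.68 → 69

69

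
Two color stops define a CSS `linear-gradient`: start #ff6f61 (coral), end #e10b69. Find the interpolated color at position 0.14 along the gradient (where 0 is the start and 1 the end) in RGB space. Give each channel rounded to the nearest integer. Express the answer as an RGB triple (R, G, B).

(251, 97, 98)

#ff6f61 → (255, 111, 97); #e10b69 → (225, 11, 105).
R = 255 + 0.14 × (225 − 255) = 255 + 0.14 × -30 = 250.8 → 251
G = 111 + 0.14 × (11 − 111) = 111 + 0.14 × -100 = 97 → 97
B = 97 + 0.14 × (105 − 97) = 97 + 0.14 × 8 = 98.12 → 98
So the blended color is (251, 97, 98), about #fb6162.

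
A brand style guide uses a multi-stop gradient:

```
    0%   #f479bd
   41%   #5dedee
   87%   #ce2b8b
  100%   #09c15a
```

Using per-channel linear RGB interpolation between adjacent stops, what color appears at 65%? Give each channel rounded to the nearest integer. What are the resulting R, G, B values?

65% lies between the 41% and 87% stops, so the local fraction is t = (65 − 41)/(87 − 41) = 24/46 ≈ 0.5217.
#5dedee → (93, 237, 238); #ce2b8b → (206, 43, 139).
R = 93 + 0.5217 × (206 − 93) = 151.952 → 152
G = 237 + 0.5217 × (43 − 237) = 135.79 → 136
B = 238 + 0.5217 × (139 − 238) = 186.352 → 186

(152, 136, 186)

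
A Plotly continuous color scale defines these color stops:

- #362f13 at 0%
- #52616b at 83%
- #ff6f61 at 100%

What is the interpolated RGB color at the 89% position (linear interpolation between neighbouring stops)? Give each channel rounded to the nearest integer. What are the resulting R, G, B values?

(143, 102, 103)

89% lies between the 83% and 100% stops, so the local fraction is t = (89 − 83)/(100 − 83) = 6/17 ≈ 0.3529.
#52616b → (82, 97, 107); #ff6f61 → (255, 111, 97).
R = 82 + 0.3529 × (255 − 82) = 143.052 → 143
G = 97 + 0.3529 × (111 − 97) = 101.941 → 102
B = 107 + 0.3529 × (97 − 107) = 103.471 → 103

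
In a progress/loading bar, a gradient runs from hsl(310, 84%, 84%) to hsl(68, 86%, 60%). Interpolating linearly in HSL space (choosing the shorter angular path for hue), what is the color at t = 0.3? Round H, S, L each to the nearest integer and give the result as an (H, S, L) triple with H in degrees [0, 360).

(345, 85, 77)

Hue: 68 − 310 = -242°, but |-242| > 180 so the shorter arc goes the other way: Δh = -242 + 360 = 118°.
H = 310 + 0.3 × (118) = 345.4 → 345°
S = 84 + 0.3 × (86 − 84) = 84.6 → 85%
L = 84 + 0.3 × (60 − 84) = 76.8 → 77%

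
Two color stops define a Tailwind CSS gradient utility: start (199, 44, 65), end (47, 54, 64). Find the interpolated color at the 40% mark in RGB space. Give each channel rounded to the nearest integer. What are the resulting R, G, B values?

40% corresponds to t = 0.4.
R = 199 + 0.4 × (47 − 199) = 199 + 0.4 × -152 = 138.2 → 138
G = 44 + 0.4 × (54 − 44) = 44 + 0.4 × 10 = 48 → 48
B = 65 + 0.4 × (64 − 65) = 65 + 0.4 × -1 = 64.6 → 65

(138, 48, 65)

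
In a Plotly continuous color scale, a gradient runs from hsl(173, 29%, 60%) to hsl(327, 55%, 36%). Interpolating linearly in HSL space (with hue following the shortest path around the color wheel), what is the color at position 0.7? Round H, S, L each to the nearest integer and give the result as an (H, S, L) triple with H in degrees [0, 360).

Hue arc: Δh = 327 − 173 = 154° (|Δh| ≤ 180, already the shorter path).
H = 173 + 0.7 × (154) = 280.8 → 281°
S = 29 + 0.7 × (55 − 29) = 47.2 → 47%
L = 60 + 0.7 × (36 − 60) = 43.2 → 43%

(281, 47, 43)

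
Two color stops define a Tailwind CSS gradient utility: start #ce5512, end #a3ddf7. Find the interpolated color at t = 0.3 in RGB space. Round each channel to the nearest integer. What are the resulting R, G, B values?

#ce5512 → (206, 85, 18); #a3ddf7 → (163, 221, 247).
R = 206 + 0.3 × (163 − 206) = 206 + 0.3 × -43 = 193.1 → 193
G = 85 + 0.3 × (221 − 85) = 85 + 0.3 × 136 = 125.8 → 126
B = 18 + 0.3 × (247 − 18) = 18 + 0.3 × 229 = 86.7 → 87

(193, 126, 87)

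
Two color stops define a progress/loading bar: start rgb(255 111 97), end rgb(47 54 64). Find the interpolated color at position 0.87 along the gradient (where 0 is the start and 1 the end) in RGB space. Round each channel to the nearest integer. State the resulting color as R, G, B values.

R = 255 + 0.87 × (47 − 255) = 255 + 0.87 × -208 = 74.04 → 74
G = 111 + 0.87 × (54 − 111) = 111 + 0.87 × -57 = 61.41 → 61
B = 97 + 0.87 × (64 − 97) = 97 + 0.87 × -33 = 68.29 → 68

(74, 61, 68)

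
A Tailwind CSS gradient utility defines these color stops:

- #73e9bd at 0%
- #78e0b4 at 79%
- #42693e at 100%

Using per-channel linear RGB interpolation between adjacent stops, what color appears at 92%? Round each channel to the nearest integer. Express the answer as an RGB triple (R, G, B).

(87, 150, 107)

92% lies between the 79% and 100% stops, so the local fraction is t = (92 − 79)/(100 − 79) = 13/21 ≈ 0.619.
#78e0b4 → (120, 224, 180); #42693e → (66, 105, 62).
R = 120 + 0.619 × (66 − 120) = 86.574 → 87
G = 224 + 0.619 × (105 − 224) = 150.339 → 150
B = 180 + 0.619 × (62 − 180) = 106.958 → 107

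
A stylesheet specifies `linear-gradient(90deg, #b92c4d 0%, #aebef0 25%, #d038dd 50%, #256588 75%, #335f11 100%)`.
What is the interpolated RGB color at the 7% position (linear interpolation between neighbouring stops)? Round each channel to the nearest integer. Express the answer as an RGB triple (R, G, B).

7% lies between the 0% and 25% stops, so the local fraction is t = (7 − 0)/(25 − 0) = 7/25 ≈ 0.28.
#b92c4d → (185, 44, 77); #aebef0 → (174, 190, 240).
R = 185 + 0.28 × (174 − 185) = 181.92 → 182
G = 44 + 0.28 × (190 − 44) = 84.88 → 85
B = 77 + 0.28 × (240 − 77) = 122.64 → 123

(182, 85, 123)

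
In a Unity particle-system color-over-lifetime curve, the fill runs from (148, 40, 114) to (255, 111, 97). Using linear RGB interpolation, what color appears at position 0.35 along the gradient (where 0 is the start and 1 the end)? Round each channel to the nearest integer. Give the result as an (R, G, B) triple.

(185, 65, 108)

R = 148 + 0.35 × (255 − 148) = 148 + 0.35 × 107 = 185.45 → 185
G = 40 + 0.35 × (111 − 40) = 40 + 0.35 × 71 = 64.85 → 65
B = 114 + 0.35 × (97 − 114) = 114 + 0.35 × -17 = 108.05 → 108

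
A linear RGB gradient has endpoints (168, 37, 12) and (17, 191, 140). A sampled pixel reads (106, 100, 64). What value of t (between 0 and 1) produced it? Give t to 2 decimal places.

0.41

Invert the lerp on the G channel (largest span, 154): t = (100 − 37) / (191 − 37) = 63/154 = 0.40909.
Check on R: (106 − 168)/(17 − 168) = 0.4106 ✓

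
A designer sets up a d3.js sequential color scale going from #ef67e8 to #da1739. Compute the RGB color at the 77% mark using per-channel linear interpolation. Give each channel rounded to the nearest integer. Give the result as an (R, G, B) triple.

#ef67e8 → (239, 103, 232); #da1739 → (218, 23, 57).
77% corresponds to t = 0.77.
R = 239 + 0.77 × (218 − 239) = 239 + 0.77 × -21 = 222.83 → 223
G = 103 + 0.77 × (23 − 103) = 103 + 0.77 × -80 = 41.4 → 41
B = 232 + 0.77 × (57 − 232) = 232 + 0.77 × -175 = 97.25 → 97
So the blended color is (223, 41, 97), about #df2961.

(223, 41, 97)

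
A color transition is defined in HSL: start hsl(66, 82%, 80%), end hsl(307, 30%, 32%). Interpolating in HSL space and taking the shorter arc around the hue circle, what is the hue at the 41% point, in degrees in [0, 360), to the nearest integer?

Hue: 307 − 66 = 241°, but |241| > 180 so the shorter arc goes the other way: Δh = 241 − 360 = -119°.
H = 66 + 0.41 × (-119) = 17.21 → 17°

17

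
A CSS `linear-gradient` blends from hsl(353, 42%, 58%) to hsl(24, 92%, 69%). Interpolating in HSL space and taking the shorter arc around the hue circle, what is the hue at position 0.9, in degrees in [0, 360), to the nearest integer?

Hue: 24 − 353 = -329°, but |-329| > 180 so the shorter arc goes the other way: Δh = -329 + 360 = 31°.
H = 353 + 0.9 × (31) = 380.9 → 381 → 381 mod 360 = 21°

21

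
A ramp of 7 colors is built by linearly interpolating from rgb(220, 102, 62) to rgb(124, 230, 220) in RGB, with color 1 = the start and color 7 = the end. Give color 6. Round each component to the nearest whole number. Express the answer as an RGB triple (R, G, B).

With 7 swatches and endpoints inclusive, swatch 6 sits at t = (6 − 1)/(7 − 1) = 5/6 ≈ 0.8333.
R = 220 + 0.8333 × (124 − 220) = 140.003 → 140
G = 102 + 0.8333 × (230 − 102) = 208.662 → 209
B = 62 + 0.8333 × (220 − 62) = 193.661 → 194

(140, 209, 194)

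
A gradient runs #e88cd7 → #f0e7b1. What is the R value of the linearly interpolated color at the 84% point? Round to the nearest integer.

R₁ = 232 (from #e88cd7), R₂ = 240 (from #f0e7b1).
R = 232 + 0.84 × (240 − 232) = 238.72 → 239

239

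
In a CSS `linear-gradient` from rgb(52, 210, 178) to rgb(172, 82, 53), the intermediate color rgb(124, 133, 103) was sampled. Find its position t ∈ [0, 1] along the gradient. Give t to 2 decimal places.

0.60

Invert the lerp on the G channel (largest span, 128): t = (133 − 210) / (82 − 210) = -77/-128 = 0.60156.
Check on R: (124 − 52)/(172 − 52) = 0.6 ✓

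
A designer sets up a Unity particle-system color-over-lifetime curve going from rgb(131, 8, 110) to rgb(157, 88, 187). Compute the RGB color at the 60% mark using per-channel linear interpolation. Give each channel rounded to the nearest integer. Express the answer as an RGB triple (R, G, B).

60% corresponds to t = 0.6.
R = 131 + 0.6 × (157 − 131) = 131 + 0.6 × 26 = 146.6 → 147
G = 8 + 0.6 × (88 − 8) = 8 + 0.6 × 80 = 56 → 56
B = 110 + 0.6 × (187 − 110) = 110 + 0.6 × 77 = 156.2 → 156

(147, 56, 156)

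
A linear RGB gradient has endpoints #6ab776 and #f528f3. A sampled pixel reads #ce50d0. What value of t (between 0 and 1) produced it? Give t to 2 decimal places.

Invert the lerp on the G channel (largest span, 143): t = (80 − 183) / (40 − 183) = -103/-143 = 0.72028.
Check on R: (206 − 106)/(245 − 106) = 0.7194 ✓

0.72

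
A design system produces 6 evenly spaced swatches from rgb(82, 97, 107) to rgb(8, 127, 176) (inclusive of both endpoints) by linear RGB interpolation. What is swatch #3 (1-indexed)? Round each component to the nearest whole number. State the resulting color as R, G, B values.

With 6 swatches and endpoints inclusive, swatch 3 sits at t = (3 − 1)/(6 − 1) = 2/5 ≈ 0.4.
R = 82 + 0.4 × (8 − 82) = 52.4 → 52
G = 97 + 0.4 × (127 − 97) = 109 → 109
B = 107 + 0.4 × (176 − 107) = 134.6 → 135

(52, 109, 135)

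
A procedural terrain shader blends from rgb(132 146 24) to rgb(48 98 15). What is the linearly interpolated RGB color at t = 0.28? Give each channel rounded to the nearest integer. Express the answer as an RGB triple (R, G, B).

(108, 133, 21)

R = 132 + 0.28 × (48 − 132) = 132 + 0.28 × -84 = 108.48 → 108
G = 146 + 0.28 × (98 − 146) = 146 + 0.28 × -48 = 132.56 → 133
B = 24 + 0.28 × (15 − 24) = 24 + 0.28 × -9 = 21.48 → 21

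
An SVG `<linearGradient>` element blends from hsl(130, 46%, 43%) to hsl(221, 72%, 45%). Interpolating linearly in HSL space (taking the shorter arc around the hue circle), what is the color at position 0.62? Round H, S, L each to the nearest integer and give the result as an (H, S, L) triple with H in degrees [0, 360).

(186, 62, 44)

Hue arc: Δh = 221 − 130 = 91° (|Δh| ≤ 180, already the shorter path).
H = 130 + 0.62 × (91) = 186.42 → 186°
S = 46 + 0.62 × (72 − 46) = 62.12 → 62%
L = 43 + 0.62 × (45 − 43) = 44.24 → 44%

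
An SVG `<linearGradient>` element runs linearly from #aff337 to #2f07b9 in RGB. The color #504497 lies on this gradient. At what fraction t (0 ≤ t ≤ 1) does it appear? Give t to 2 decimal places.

Invert the lerp on the G channel (largest span, 236): t = (68 − 243) / (7 − 243) = -175/-236 = 0.74153.
Check on R: (80 − 175)/(47 − 175) = 0.7422 ✓

0.74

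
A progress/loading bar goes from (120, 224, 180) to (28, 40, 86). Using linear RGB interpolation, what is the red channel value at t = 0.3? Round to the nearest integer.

R = 120 + 0.3 × (28 − 120) = 92.4 → 92

92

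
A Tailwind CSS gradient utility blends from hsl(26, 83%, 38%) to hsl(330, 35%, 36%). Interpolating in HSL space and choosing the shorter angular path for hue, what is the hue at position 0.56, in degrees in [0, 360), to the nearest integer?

355

Hue: 330 − 26 = 304°, but |304| > 180 so the shorter arc goes the other way: Δh = 304 − 360 = -56°.
H = 26 + 0.56 × (-56) = -5.36 → -5 → -5 mod 360 = 355°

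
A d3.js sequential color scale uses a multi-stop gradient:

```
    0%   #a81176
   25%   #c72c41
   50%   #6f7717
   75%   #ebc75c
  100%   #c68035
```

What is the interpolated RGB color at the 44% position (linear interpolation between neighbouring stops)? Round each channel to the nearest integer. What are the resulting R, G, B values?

(132, 101, 33)

44% lies between the 25% and 50% stops, so the local fraction is t = (44 − 25)/(50 − 25) = 19/25 ≈ 0.76.
#c72c41 → (199, 44, 65); #6f7717 → (111, 119, 23).
R = 199 + 0.76 × (111 − 199) = 132.12 → 132
G = 44 + 0.76 × (119 − 44) = 101 → 101
B = 65 + 0.76 × (23 − 65) = 33.08 → 33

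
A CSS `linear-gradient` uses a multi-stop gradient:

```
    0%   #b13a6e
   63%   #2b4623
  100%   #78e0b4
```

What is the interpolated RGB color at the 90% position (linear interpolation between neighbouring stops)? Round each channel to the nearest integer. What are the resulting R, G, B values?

(99, 182, 141)

90% lies between the 63% and 100% stops, so the local fraction is t = (90 − 63)/(100 − 63) = 27/37 ≈ 0.7297.
#2b4623 → (43, 70, 35); #78e0b4 → (120, 224, 180).
R = 43 + 0.7297 × (120 − 43) = 99.187 → 99
G = 70 + 0.7297 × (224 − 70) = 182.374 → 182
B = 35 + 0.7297 × (180 − 35) = 140.806 → 141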